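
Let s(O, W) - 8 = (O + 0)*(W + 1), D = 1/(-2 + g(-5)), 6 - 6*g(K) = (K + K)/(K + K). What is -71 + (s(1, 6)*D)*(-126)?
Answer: 1549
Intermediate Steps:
g(K) = 5/6 (g(K) = 1 - (K + K)/(6*(K + K)) = 1 - 2*K/(6*(2*K)) = 1 - 2*K*1/(2*K)/6 = 1 - 1/6*1 = 1 - 1/6 = 5/6)
D = -6/7 (D = 1/(-2 + 5/6) = 1/(-7/6) = -6/7 ≈ -0.85714)
s(O, W) = 8 + O*(1 + W) (s(O, W) = 8 + (O + 0)*(W + 1) = 8 + O*(1 + W))
-71 + (s(1, 6)*D)*(-126) = -71 + ((8 + 1 + 1*6)*(-6/7))*(-126) = -71 + ((8 + 1 + 6)*(-6/7))*(-126) = -71 + (15*(-6/7))*(-126) = -71 - 90/7*(-126) = -71 + 1620 = 1549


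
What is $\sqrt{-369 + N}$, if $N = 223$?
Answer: $i \sqrt{146} \approx 12.083 i$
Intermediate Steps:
$\sqrt{-369 + N} = \sqrt{-369 + 223} = \sqrt{-146} = i \sqrt{146}$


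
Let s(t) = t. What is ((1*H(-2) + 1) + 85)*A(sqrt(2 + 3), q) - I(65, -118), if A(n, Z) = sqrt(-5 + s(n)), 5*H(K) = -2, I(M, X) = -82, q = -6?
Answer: 82 + 428*sqrt(-5 + sqrt(5))/5 ≈ 82.0 + 142.31*I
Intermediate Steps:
H(K) = -2/5 (H(K) = (1/5)*(-2) = -2/5)
A(n, Z) = sqrt(-5 + n)
((1*H(-2) + 1) + 85)*A(sqrt(2 + 3), q) - I(65, -118) = ((1*(-2/5) + 1) + 85)*sqrt(-5 + sqrt(2 + 3)) - 1*(-82) = ((-2/5 + 1) + 85)*sqrt(-5 + sqrt(5)) + 82 = (3/5 + 85)*sqrt(-5 + sqrt(5)) + 82 = 428*sqrt(-5 + sqrt(5))/5 + 82 = 82 + 428*sqrt(-5 + sqrt(5))/5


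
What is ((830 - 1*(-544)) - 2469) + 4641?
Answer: 3546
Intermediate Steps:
((830 - 1*(-544)) - 2469) + 4641 = ((830 + 544) - 2469) + 4641 = (1374 - 2469) + 4641 = -1095 + 4641 = 3546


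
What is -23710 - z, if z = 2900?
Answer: -26610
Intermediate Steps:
-23710 - z = -23710 - 1*2900 = -23710 - 2900 = -26610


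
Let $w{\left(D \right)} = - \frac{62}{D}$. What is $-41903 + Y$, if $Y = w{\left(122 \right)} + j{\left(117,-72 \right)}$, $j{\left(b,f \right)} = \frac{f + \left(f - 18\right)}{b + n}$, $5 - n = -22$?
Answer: $- \frac{20449461}{488} \approx -41905.0$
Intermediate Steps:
$n = 27$ ($n = 5 - -22 = 5 + 22 = 27$)
$j{\left(b,f \right)} = \frac{-18 + 2 f}{27 + b}$ ($j{\left(b,f \right)} = \frac{f + \left(f - 18\right)}{b + 27} = \frac{f + \left(-18 + f\right)}{27 + b} = \frac{-18 + 2 f}{27 + b}$)
$Y = - \frac{797}{488}$ ($Y = - \frac{62}{122} + \frac{2 \left(-9 - 72\right)}{27 + 117} = \left(-62\right) \frac{1}{122} + 2 \cdot \frac{1}{144} \left(-81\right) = - \frac{31}{61} + 2 \cdot \frac{1}{144} \left(-81\right) = - \frac{31}{61} - \frac{9}{8} = - \frac{797}{488} \approx -1.6332$)
$-41903 + Y = -41903 - \frac{797}{488} = - \frac{20449461}{488}$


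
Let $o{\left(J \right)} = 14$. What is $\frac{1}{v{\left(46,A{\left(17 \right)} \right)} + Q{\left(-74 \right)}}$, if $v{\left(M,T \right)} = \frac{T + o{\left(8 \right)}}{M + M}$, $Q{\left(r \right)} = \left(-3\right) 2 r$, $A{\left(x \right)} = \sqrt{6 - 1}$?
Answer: $\frac{3759304}{1669703039} - \frac{92 \sqrt{5}}{1669703039} \approx 0.0022514$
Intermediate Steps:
$A{\left(x \right)} = \sqrt{5}$
$Q{\left(r \right)} = - 6 r$
$v{\left(M,T \right)} = \frac{14 + T}{2 M}$ ($v{\left(M,T \right)} = \frac{T + 14}{M + M} = \frac{14 + T}{2 M}$)
$\frac{1}{v{\left(46,A{\left(17 \right)} \right)} + Q{\left(-74 \right)}} = \frac{1}{\frac{14 + \sqrt{5}}{2 \cdot 46} - -444} = \frac{1}{\frac{1}{2} \cdot \frac{1}{46} \left(14 + \sqrt{5}\right) + 444} = \frac{1}{\left(\frac{7}{46} + \frac{\sqrt{5}}{92}\right) + 444} = \frac{1}{\frac{20431}{46} + \frac{\sqrt{5}}{92}}$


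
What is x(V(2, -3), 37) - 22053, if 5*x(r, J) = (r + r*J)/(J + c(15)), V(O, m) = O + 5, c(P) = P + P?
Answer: -7387489/335 ≈ -22052.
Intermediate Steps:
c(P) = 2*P
V(O, m) = 5 + O
x(r, J) = (r + J*r)/(5*(30 + J)) (x(r, J) = ((r + r*J)/(J + 2*15))/5 = ((r + J*r)/(J + 30))/5 = ((r + J*r)/(30 + J))/5 = (r + J*r)/(5*(30 + J)))
x(V(2, -3), 37) - 22053 = (5 + 2)*(1 + 37)/(5*(30 + 37)) - 22053 = (1/5)*7*38/67 - 22053 = (1/5)*7*(1/67)*38 - 22053 = 266/335 - 22053 = -7387489/335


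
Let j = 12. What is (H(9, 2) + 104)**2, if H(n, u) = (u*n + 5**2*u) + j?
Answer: 33856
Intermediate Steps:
H(n, u) = 12 + 25*u + n*u (H(n, u) = (u*n + 5**2*u) + 12 = (n*u + 25*u) + 12 = (25*u + n*u) + 12 = 12 + 25*u + n*u)
(H(9, 2) + 104)**2 = ((12 + 25*2 + 9*2) + 104)**2 = ((12 + 50 + 18) + 104)**2 = (80 + 104)**2 = 184**2 = 33856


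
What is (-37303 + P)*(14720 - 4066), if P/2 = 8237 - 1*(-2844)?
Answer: -161312214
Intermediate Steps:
P = 22162 (P = 2*(8237 - 1*(-2844)) = 2*(8237 + 2844) = 2*11081 = 22162)
(-37303 + P)*(14720 - 4066) = (-37303 + 22162)*(14720 - 4066) = -15141*10654 = -161312214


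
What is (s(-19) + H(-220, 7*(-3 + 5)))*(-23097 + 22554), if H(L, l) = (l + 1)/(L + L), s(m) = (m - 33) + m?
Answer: 3394293/88 ≈ 38572.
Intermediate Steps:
s(m) = -33 + 2*m (s(m) = (-33 + m) + m = -33 + 2*m)
H(L, l) = (1 + l)/(2*L) (H(L, l) = (1 + l)/((2*L)) = (1 + l)*(1/(2*L)) = (1 + l)/(2*L))
(s(-19) + H(-220, 7*(-3 + 5)))*(-23097 + 22554) = ((-33 + 2*(-19)) + (½)*(1 + 7*(-3 + 5))/(-220))*(-23097 + 22554) = ((-33 - 38) + (½)*(-1/220)*(1 + 7*2))*(-543) = (-71 + (½)*(-1/220)*(1 + 14))*(-543) = (-71 + (½)*(-1/220)*15)*(-543) = (-71 - 3/88)*(-543) = -6251/88*(-543) = 3394293/88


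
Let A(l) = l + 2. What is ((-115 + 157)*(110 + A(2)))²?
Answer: 22924944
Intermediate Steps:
A(l) = 2 + l
((-115 + 157)*(110 + A(2)))² = ((-115 + 157)*(110 + (2 + 2)))² = (42*(110 + 4))² = (42*114)² = 4788² = 22924944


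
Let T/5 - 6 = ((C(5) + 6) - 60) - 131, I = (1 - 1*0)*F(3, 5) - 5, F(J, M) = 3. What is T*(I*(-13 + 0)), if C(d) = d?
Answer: -22620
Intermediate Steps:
I = -2 (I = (1 - 1*0)*3 - 5 = (1 + 0)*3 - 5 = 1*3 - 5 = 3 - 5 = -2)
T = -870 (T = 30 + 5*(((5 + 6) - 60) - 131) = 30 + 5*((11 - 60) - 131) = 30 + 5*(-49 - 131) = 30 + 5*(-180) = 30 - 900 = -870)
T*(I*(-13 + 0)) = -(-1740)*(-13 + 0) = -(-1740)*(-13) = -870*26 = -22620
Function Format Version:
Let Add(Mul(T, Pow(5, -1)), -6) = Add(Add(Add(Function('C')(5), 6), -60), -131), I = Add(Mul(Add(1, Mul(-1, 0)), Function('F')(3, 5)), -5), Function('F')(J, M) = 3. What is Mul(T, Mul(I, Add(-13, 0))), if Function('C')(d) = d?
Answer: -22620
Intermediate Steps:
I = -2 (I = Add(Mul(Add(1, Mul(-1, 0)), 3), -5) = Add(Mul(Add(1, 0), 3), -5) = Add(Mul(1, 3), -5) = Add(3, -5) = -2)
T = -870 (T = Add(30, Mul(5, Add(Add(Add(5, 6), -60), -131))) = Add(30, Mul(5, Add(Add(11, -60), -131))) = Add(30, Mul(5, Add(-49, -131))) = Add(30, Mul(5, -180)) = Add(30, -900) = -870)
Mul(T, Mul(I, Add(-13, 0))) = Mul(-870, Mul(-2, Add(-13, 0))) = Mul(-870, Mul(-2, -13)) = Mul(-870, 26) = -22620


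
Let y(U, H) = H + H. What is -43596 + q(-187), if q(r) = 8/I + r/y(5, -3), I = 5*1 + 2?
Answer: -1829675/42 ≈ -43564.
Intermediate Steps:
I = 7 (I = 5 + 2 = 7)
y(U, H) = 2*H
q(r) = 8/7 - r/6 (q(r) = 8/7 + r/((2*(-3))) = 8*(⅐) + r/(-6) = 8/7 + r*(-⅙) = 8/7 - r/6)
-43596 + q(-187) = -43596 + (8/7 - ⅙*(-187)) = -43596 + (8/7 + 187/6) = -43596 + 1357/42 = -1829675/42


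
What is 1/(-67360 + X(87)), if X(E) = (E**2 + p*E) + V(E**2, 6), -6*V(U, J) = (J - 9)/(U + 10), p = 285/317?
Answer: -4805086/286925054099 ≈ -1.6747e-5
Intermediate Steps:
p = 285/317 (p = 285*(1/317) = 285/317 ≈ 0.89905)
V(U, J) = -(-9 + J)/(6*(10 + U)) (V(U, J) = -(J - 9)/(6*(U + 10)) = -(-9 + J)/(6*(10 + U)))
X(E) = E**2 + 1/(2*(10 + E**2)) + 285*E/317 (X(E) = (E**2 + 285*E/317) + (9 - 1*6)/(6*(10 + E**2)) = (E**2 + 285*E/317) + (9 - 6)/(6*(10 + E**2)) = (E**2 + 285*E/317) + (1/6)*3/(10 + E**2) = (E**2 + 285*E/317) + 1/(2*(10 + E**2)) = E**2 + 1/(2*(10 + E**2)) + 285*E/317)
1/(-67360 + X(87)) = 1/(-67360 + (317 + 2*87*(10 + 87**2)*(285 + 317*87))/(634*(10 + 87**2))) = 1/(-67360 + (317 + 2*87*(10 + 7569)*(285 + 27579))/(634*(10 + 7569))) = 1/(-67360 + (1/634)*(317 + 2*87*7579*27864)/7579) = 1/(-67360 + (1/634)*(1/7579)*(317 + 36745538544)) = 1/(-67360 + (1/634)*(1/7579)*36745538861) = 1/(-67360 + 36745538861/4805086) = 1/(-286925054099/4805086) = -4805086/286925054099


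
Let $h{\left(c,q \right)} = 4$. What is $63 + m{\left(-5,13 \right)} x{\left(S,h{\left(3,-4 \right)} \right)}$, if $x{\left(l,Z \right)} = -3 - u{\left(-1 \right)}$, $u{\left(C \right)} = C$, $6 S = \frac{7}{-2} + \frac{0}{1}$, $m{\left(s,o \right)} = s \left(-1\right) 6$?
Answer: $3$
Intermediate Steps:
$m{\left(s,o \right)} = - 6 s$ ($m{\left(s,o \right)} = - s 6 = - 6 s$)
$S = - \frac{7}{12}$ ($S = \frac{\frac{7}{-2} + \frac{0}{1}}{6} = \frac{7 \left(- \frac{1}{2}\right) + 0 \cdot 1}{6} = \frac{- \frac{7}{2} + 0}{6} = \frac{1}{6} \left(- \frac{7}{2}\right) = - \frac{7}{12} \approx -0.58333$)
$x{\left(l,Z \right)} = -2$ ($x{\left(l,Z \right)} = -3 - -1 = -3 + 1 = -2$)
$63 + m{\left(-5,13 \right)} x{\left(S,h{\left(3,-4 \right)} \right)} = 63 + \left(-6\right) \left(-5\right) \left(-2\right) = 63 + 30 \left(-2\right) = 63 - 60 = 3$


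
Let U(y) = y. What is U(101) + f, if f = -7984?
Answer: -7883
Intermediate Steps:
U(101) + f = 101 - 7984 = -7883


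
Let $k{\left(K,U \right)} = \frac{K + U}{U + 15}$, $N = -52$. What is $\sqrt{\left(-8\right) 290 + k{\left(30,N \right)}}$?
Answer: $\frac{i \sqrt{3175266}}{37} \approx 48.16 i$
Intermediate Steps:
$k{\left(K,U \right)} = \frac{K + U}{15 + U}$
$\sqrt{\left(-8\right) 290 + k{\left(30,N \right)}} = \sqrt{\left(-8\right) 290 + \frac{30 - 52}{15 - 52}} = \sqrt{-2320 + \frac{1}{-37} \left(-22\right)} = \sqrt{-2320 - - \frac{22}{37}} = \sqrt{-2320 + \frac{22}{37}} = \sqrt{- \frac{85818}{37}} = \frac{i \sqrt{3175266}}{37}$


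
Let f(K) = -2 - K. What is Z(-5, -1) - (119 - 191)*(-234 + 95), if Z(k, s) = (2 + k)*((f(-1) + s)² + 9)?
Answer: -10047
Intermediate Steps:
Z(k, s) = (2 + k)*(9 + (-1 + s)²) (Z(k, s) = (2 + k)*(((-2 - 1*(-1)) + s)² + 9) = (2 + k)*(((-2 + 1) + s)² + 9) = (2 + k)*((-1 + s)² + 9) = (2 + k)*(9 + (-1 + s)²))
Z(-5, -1) - (119 - 191)*(-234 + 95) = (18 + 2*(-1 - 1)² + 9*(-5) - 5*(-1 - 1)²) - (119 - 191)*(-234 + 95) = (18 + 2*(-2)² - 45 - 5*(-2)²) - (-72)*(-139) = (18 + 2*4 - 45 - 5*4) - 1*10008 = (18 + 8 - 45 - 20) - 10008 = -39 - 10008 = -10047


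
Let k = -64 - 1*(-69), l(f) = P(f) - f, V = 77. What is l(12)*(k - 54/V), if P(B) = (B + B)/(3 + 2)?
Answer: -11916/385 ≈ -30.951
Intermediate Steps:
P(B) = 2*B/5 (P(B) = (2*B)/5 = (2*B)*(⅕) = 2*B/5)
l(f) = -3*f/5 (l(f) = 2*f/5 - f = -3*f/5)
k = 5 (k = -64 + 69 = 5)
l(12)*(k - 54/V) = (-⅗*12)*(5 - 54/77) = -36*(5 - 54*1/77)/5 = -36*(5 - 54/77)/5 = -36/5*331/77 = -11916/385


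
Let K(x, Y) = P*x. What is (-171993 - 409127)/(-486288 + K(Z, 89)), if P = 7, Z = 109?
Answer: 116224/97105 ≈ 1.1969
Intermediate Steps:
K(x, Y) = 7*x
(-171993 - 409127)/(-486288 + K(Z, 89)) = (-171993 - 409127)/(-486288 + 7*109) = -581120/(-486288 + 763) = -581120/(-485525) = -581120*(-1/485525) = 116224/97105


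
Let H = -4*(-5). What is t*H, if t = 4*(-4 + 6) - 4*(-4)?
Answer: 480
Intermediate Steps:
H = 20
t = 24 (t = 4*2 + 16 = 8 + 16 = 24)
t*H = 24*20 = 480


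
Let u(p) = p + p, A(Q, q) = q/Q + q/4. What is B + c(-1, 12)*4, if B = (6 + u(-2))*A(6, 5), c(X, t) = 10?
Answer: 265/6 ≈ 44.167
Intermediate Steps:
A(Q, q) = q/4 + q/Q (A(Q, q) = q/Q + q*(¼) = q/Q + q/4 = q/4 + q/Q)
u(p) = 2*p
B = 25/6 (B = (6 + 2*(-2))*((¼)*5 + 5/6) = (6 - 4)*(5/4 + 5*(⅙)) = 2*(5/4 + ⅚) = 2*(25/12) = 25/6 ≈ 4.1667)
B + c(-1, 12)*4 = 25/6 + 10*4 = 25/6 + 40 = 265/6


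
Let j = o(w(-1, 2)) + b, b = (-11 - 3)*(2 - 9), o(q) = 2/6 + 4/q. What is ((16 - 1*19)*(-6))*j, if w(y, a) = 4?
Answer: 1788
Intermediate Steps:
o(q) = ⅓ + 4/q (o(q) = 2*(⅙) + 4/q = ⅓ + 4/q)
b = 98 (b = -14*(-7) = 98)
j = 298/3 (j = (⅓)*(12 + 4)/4 + 98 = (⅓)*(¼)*16 + 98 = 4/3 + 98 = 298/3 ≈ 99.333)
((16 - 1*19)*(-6))*j = ((16 - 1*19)*(-6))*(298/3) = ((16 - 19)*(-6))*(298/3) = -3*(-6)*(298/3) = 18*(298/3) = 1788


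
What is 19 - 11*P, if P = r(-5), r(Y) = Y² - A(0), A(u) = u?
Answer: -256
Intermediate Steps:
r(Y) = Y² (r(Y) = Y² - 1*0 = Y² + 0 = Y²)
P = 25 (P = (-5)² = 25)
19 - 11*P = 19 - 11*25 = 19 - 275 = -256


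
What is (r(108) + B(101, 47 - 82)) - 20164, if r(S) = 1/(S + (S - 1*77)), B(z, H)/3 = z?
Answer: -2760678/139 ≈ -19861.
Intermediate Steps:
B(z, H) = 3*z
r(S) = 1/(-77 + 2*S) (r(S) = 1/(S + (S - 77)) = 1/(S + (-77 + S)) = 1/(-77 + 2*S))
(r(108) + B(101, 47 - 82)) - 20164 = (1/(-77 + 2*108) + 3*101) - 20164 = (1/(-77 + 216) + 303) - 20164 = (1/139 + 303) - 20164 = 42118/139 - 20164 = -2760678/139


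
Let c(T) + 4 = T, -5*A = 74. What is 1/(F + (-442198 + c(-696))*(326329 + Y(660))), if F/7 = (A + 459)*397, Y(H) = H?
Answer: -5/724107698451 ≈ -6.9051e-12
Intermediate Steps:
A = -74/5 (A = -⅕*74 = -74/5 ≈ -14.800)
c(T) = -4 + T
F = 6172159/5 (F = 7*((-74/5 + 459)*397) = 7*((2221/5)*397) = 7*(881737/5) = 6172159/5 ≈ 1.2344e+6)
1/(F + (-442198 + c(-696))*(326329 + Y(660))) = 1/(6172159/5 + (-442198 + (-4 - 696))*(326329 + 660)) = 1/(6172159/5 + (-442198 - 700)*326989) = 1/(6172159/5 - 442898*326989) = 1/(6172159/5 - 144822774122) = 1/(-724107698451/5) = -5/724107698451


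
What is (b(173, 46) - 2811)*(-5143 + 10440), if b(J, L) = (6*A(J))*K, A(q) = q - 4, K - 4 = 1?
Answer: 11965923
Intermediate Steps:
K = 5 (K = 4 + 1 = 5)
A(q) = -4 + q
b(J, L) = -120 + 30*J (b(J, L) = (6*(-4 + J))*5 = (-24 + 6*J)*5 = -120 + 30*J)
(b(173, 46) - 2811)*(-5143 + 10440) = ((-120 + 30*173) - 2811)*(-5143 + 10440) = ((-120 + 5190) - 2811)*5297 = (5070 - 2811)*5297 = 2259*5297 = 11965923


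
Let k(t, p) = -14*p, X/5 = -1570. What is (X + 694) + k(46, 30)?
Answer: -7576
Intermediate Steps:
X = -7850 (X = 5*(-1570) = -7850)
(X + 694) + k(46, 30) = (-7850 + 694) - 14*30 = -7156 - 420 = -7576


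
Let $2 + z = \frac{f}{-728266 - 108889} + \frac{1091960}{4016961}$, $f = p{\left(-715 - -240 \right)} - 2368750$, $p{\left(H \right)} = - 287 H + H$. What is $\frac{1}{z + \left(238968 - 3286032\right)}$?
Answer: $- \frac{672563797191}{2049344302529193466} \approx -3.2818 \cdot 10^{-7}$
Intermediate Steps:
$p{\left(H \right)} = - 286 H$
$f = -2232900$ ($f = - 286 \left(-715 - -240\right) - 2368750 = - 286 \left(-715 + 240\right) - 2368750 = \left(-286\right) \left(-475\right) - 2368750 = 135850 - 2368750 = -2232900$)
$z = \frac{631594803758}{672563797191}$ ($z = -2 - \left(- \frac{1091960}{4016961} + \frac{2232900}{-728266 - 108889}\right) = -2 - \left(- \frac{1091960}{4016961} + \frac{2232900}{-837155}\right) = -2 + \left(\left(-2232900\right) \left(- \frac{1}{837155}\right) + \frac{1091960}{4016961}\right) = -2 + \left(\frac{446580}{167431} + \frac{1091960}{4016961}\right) = -2 + \frac{1976722398140}{672563797191} = \frac{631594803758}{672563797191} \approx 0.93909$)
$\frac{1}{z + \left(238968 - 3286032\right)} = \frac{1}{\frac{631594803758}{672563797191} + \left(238968 - 3286032\right)} = \frac{1}{\frac{631594803758}{672563797191} - 3047064} = \frac{1}{- \frac{2049344302529193466}{672563797191}} = - \frac{672563797191}{2049344302529193466}$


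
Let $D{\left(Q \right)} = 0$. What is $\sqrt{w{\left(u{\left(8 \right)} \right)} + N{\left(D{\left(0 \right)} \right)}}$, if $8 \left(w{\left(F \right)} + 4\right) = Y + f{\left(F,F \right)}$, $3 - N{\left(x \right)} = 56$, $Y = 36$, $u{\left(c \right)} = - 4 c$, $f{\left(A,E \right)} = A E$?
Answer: $\frac{\sqrt{302}}{2} \approx 8.6891$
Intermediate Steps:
$N{\left(x \right)} = -53$ ($N{\left(x \right)} = 3 - 56 = -53$)
$w{\left(F \right)} = \frac{1}{2} + \frac{F^{2}}{8}$ ($w{\left(F \right)} = -4 + \frac{36 + F F}{8} = -4 + \frac{36 + F^{2}}{8} = -4 + \left(\frac{9}{2} + \frac{F^{2}}{8}\right) = \frac{1}{2} + \frac{F^{2}}{8}$)
$\sqrt{w{\left(u{\left(8 \right)} \right)} + N{\left(D{\left(0 \right)} \right)}} = \sqrt{\left(\frac{1}{2} + \frac{\left(\left(-4\right) 8\right)^{2}}{8}\right) - 53} = \sqrt{\left(\frac{1}{2} + \frac{\left(-32\right)^{2}}{8}\right) - 53} = \sqrt{\left(\frac{1}{2} + \frac{1}{8} \cdot 1024\right) - 53} = \sqrt{\left(\frac{1}{2} + 128\right) - 53} = \sqrt{\frac{257}{2} - 53} = \sqrt{\frac{151}{2}} = \frac{\sqrt{302}}{2}$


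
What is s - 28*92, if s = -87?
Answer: -2663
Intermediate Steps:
s - 28*92 = -87 - 28*92 = -87 - 2576 = -2663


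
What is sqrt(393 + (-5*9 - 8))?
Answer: 2*sqrt(85) ≈ 18.439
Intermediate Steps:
sqrt(393 + (-5*9 - 8)) = sqrt(393 + (-45 - 8)) = sqrt(393 - 53) = sqrt(340) = 2*sqrt(85)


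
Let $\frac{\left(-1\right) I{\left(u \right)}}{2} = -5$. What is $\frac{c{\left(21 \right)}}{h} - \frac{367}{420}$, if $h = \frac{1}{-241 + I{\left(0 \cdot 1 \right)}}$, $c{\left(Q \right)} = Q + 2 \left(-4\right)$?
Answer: $- \frac{1261627}{420} \approx -3003.9$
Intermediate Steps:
$I{\left(u \right)} = 10$ ($I{\left(u \right)} = \left(-2\right) \left(-5\right) = 10$)
$c{\left(Q \right)} = -8 + Q$ ($c{\left(Q \right)} = Q - 8 = -8 + Q$)
$h = - \frac{1}{231}$ ($h = \frac{1}{-241 + 10} = \frac{1}{-231} = - \frac{1}{231} \approx -0.004329$)
$\frac{c{\left(21 \right)}}{h} - \frac{367}{420} = \frac{-8 + 21}{- \frac{1}{231}} - \frac{367}{420} = 13 \left(-231\right) - \frac{367}{420} = -3003 - \frac{367}{420} = - \frac{1261627}{420}$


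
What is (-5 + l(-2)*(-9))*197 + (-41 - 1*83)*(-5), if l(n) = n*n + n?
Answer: -3911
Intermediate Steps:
l(n) = n + n² (l(n) = n² + n = n + n²)
(-5 + l(-2)*(-9))*197 + (-41 - 1*83)*(-5) = (-5 - 2*(1 - 2)*(-9))*197 + (-41 - 1*83)*(-5) = (-5 - 2*(-1)*(-9))*197 + (-41 - 83)*(-5) = (-5 + 2*(-9))*197 - 124*(-5) = (-5 - 18)*197 + 620 = -23*197 + 620 = -4531 + 620 = -3911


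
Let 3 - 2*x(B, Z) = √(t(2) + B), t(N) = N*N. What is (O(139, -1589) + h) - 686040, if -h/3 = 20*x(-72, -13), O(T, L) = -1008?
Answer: -687138 + 60*I*√17 ≈ -6.8714e+5 + 247.39*I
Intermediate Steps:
t(N) = N²
x(B, Z) = 3/2 - √(4 + B)/2 (x(B, Z) = 3/2 - √(2² + B)/2 = 3/2 - √(4 + B)/2)
h = -90 + 60*I*√17 (h = -60*(3/2 - √(4 - 72)/2) = -60*(3/2 - I*√17) = -3*(30 - 20*I*√17) = -90 + 60*I*√17 ≈ -90.0 + 247.39*I)
(O(139, -1589) + h) - 686040 = (-1008 + (-90 + 60*I*√17)) - 686040 = (-1098 + 60*I*√17) - 686040 = -687138 + 60*I*√17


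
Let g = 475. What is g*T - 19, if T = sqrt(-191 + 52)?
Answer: -19 + 475*I*sqrt(139) ≈ -19.0 + 5600.2*I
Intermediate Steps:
T = I*sqrt(139) (T = sqrt(-139) = I*sqrt(139) ≈ 11.79*I)
g*T - 19 = 475*(I*sqrt(139)) - 19 = 475*I*sqrt(139) - 19 = -19 + 475*I*sqrt(139)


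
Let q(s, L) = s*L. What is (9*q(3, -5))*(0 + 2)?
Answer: -270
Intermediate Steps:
q(s, L) = L*s
(9*q(3, -5))*(0 + 2) = (9*(-5*3))*(0 + 2) = (9*(-15))*2 = -135*2 = -270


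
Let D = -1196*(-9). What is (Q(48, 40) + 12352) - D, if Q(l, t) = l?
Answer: 1636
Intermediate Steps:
D = 10764
(Q(48, 40) + 12352) - D = (48 + 12352) - 1*10764 = 12400 - 10764 = 1636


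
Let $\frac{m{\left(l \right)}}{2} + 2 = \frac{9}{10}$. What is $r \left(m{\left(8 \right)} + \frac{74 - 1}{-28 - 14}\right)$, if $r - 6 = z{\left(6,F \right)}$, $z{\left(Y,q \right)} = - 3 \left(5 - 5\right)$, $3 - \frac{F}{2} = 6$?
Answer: $- \frac{827}{35} \approx -23.629$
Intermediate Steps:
$F = -6$ ($F = 6 - 12 = -6$)
$m{\left(l \right)} = - \frac{11}{5}$ ($m{\left(l \right)} = -4 + 2 \cdot \frac{9}{10} = -4 + \frac{9}{5} = - \frac{11}{5}$)
$z{\left(Y,q \right)} = 0$ ($z{\left(Y,q \right)} = \left(-3\right) 0 = 0$)
$r = 6$ ($r = 6 + 0 = 6$)
$r \left(m{\left(8 \right)} + \frac{74 - 1}{-28 - 14}\right) = 6 \left(- \frac{11}{5} + \frac{74 - 1}{-28 - 14}\right) = 6 \left(- \frac{11}{5} + \frac{73}{-42}\right) = 6 \left(- \frac{11}{5} + 73 \left(- \frac{1}{42}\right)\right) = 6 \left(- \frac{11}{5} - \frac{73}{42}\right) = 6 \left(- \frac{827}{210}\right) = - \frac{827}{35}$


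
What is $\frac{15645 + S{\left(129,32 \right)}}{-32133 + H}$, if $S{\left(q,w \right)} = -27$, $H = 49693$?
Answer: $\frac{7809}{8780} \approx 0.88941$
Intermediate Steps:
$\frac{15645 + S{\left(129,32 \right)}}{-32133 + H} = \frac{15645 - 27}{-32133 + 49693} = \frac{15618}{17560} = 15618 \cdot \frac{1}{17560} = \frac{7809}{8780}$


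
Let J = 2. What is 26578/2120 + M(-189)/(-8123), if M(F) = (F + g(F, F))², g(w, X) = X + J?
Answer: -41912013/8610380 ≈ -4.8676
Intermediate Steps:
g(w, X) = 2 + X (g(w, X) = X + 2 = 2 + X)
M(F) = (2 + 2*F)² (M(F) = (F + (2 + F))² = (2 + 2*F)²)
26578/2120 + M(-189)/(-8123) = 26578/2120 + (4*(1 - 189)²)/(-8123) = 26578*(1/2120) + (4*(-188)²)*(-1/8123) = 13289/1060 + (4*35344)*(-1/8123) = 13289/1060 + 141376*(-1/8123) = 13289/1060 - 141376/8123 = -41912013/8610380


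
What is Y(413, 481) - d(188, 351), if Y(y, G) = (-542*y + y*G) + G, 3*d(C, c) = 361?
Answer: -74497/3 ≈ -24832.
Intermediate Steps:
d(C, c) = 361/3 (d(C, c) = (1/3)*361 = 361/3)
Y(y, G) = G - 542*y + G*y (Y(y, G) = (-542*y + G*y) + G = G - 542*y + G*y)
Y(413, 481) - d(188, 351) = (481 - 542*413 + 481*413) - 1*361/3 = (481 - 223846 + 198653) - 361/3 = -24712 - 361/3 = -74497/3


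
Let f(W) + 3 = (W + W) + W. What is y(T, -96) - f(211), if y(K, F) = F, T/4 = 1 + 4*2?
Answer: -726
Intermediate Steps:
f(W) = -3 + 3*W (f(W) = -3 + ((W + W) + W) = -3 + (2*W + W) = -3 + 3*W)
T = 36 (T = 4*(1 + 4*2) = 4*(1 + 8) = 4*9 = 36)
y(T, -96) - f(211) = -96 - (-3 + 3*211) = -96 - (-3 + 633) = -96 - 1*630 = -96 - 630 = -726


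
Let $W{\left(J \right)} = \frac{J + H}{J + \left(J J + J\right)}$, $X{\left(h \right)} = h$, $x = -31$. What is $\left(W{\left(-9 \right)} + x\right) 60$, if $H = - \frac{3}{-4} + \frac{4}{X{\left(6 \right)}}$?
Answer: $- \frac{16805}{9} \approx -1867.2$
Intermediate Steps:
$H = \frac{17}{12}$ ($H = - \frac{3}{-4} + \frac{4}{6} = \left(-3\right) \left(- \frac{1}{4}\right) + 4 \cdot \frac{1}{6} = \frac{3}{4} + \frac{2}{3} = \frac{17}{12} \approx 1.4167$)
$W{\left(J \right)} = \frac{\frac{17}{12} + J}{J^{2} + 2 J}$ ($W{\left(J \right)} = \frac{J + \frac{17}{12}}{J + \left(J J + J\right)} = \frac{\frac{17}{12} + J}{J + \left(J^{2} + J\right)} = \frac{\frac{17}{12} + J}{J + \left(J + J^{2}\right)} = \frac{\frac{17}{12} + J}{J^{2} + 2 J}$)
$\left(W{\left(-9 \right)} + x\right) 60 = \left(\frac{\frac{17}{12} - 9}{\left(-9\right) \left(2 - 9\right)} - 31\right) 60 = \left(\left(- \frac{1}{9}\right) \frac{1}{-7} \left(- \frac{91}{12}\right) - 31\right) 60 = \left(\left(- \frac{1}{9}\right) \left(- \frac{1}{7}\right) \left(- \frac{91}{12}\right) - 31\right) 60 = \left(- \frac{13}{108} - 31\right) 60 = \left(- \frac{3361}{108}\right) 60 = - \frac{16805}{9}$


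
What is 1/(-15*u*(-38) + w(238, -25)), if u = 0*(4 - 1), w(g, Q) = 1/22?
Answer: 22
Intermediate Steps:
w(g, Q) = 1/22
u = 0 (u = 0*3 = 0)
1/(-15*u*(-38) + w(238, -25)) = 1/(-15*0*(-38) + 1/22) = 1/(0*(-38) + 1/22) = 1/(0 + 1/22) = 1/(1/22) = 22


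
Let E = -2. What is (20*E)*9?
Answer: -360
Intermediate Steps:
(20*E)*9 = (20*(-2))*9 = -40*9 = -360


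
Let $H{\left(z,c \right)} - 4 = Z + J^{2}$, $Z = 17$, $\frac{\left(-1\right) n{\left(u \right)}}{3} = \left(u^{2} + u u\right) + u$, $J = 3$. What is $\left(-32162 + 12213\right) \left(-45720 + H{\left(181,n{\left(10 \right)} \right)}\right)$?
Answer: $911469810$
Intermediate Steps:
$n{\left(u \right)} = - 6 u^{2} - 3 u$ ($n{\left(u \right)} = - 3 \left(\left(u^{2} + u u\right) + u\right) = - 3 \left(\left(u^{2} + u^{2}\right) + u\right) = - 3 \left(2 u^{2} + u\right) = - 3 \left(u + 2 u^{2}\right) = - 6 u^{2} - 3 u$)
$H{\left(z,c \right)} = 30$ ($H{\left(z,c \right)} = 4 + \left(17 + 3^{2}\right) = 4 + \left(17 + 9\right) = 4 + 26 = 30$)
$\left(-32162 + 12213\right) \left(-45720 + H{\left(181,n{\left(10 \right)} \right)}\right) = \left(-32162 + 12213\right) \left(-45720 + 30\right) = \left(-19949\right) \left(-45690\right) = 911469810$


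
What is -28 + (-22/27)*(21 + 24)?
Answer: -194/3 ≈ -64.667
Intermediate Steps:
-28 + (-22/27)*(21 + 24) = -28 - 22*1/27*45 = -28 - 22/27*45 = -28 - 110/3 = -194/3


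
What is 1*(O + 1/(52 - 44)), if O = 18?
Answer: 145/8 ≈ 18.125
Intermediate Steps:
1*(O + 1/(52 - 44)) = 1*(18 + 1/(52 - 44)) = 1*(18 + 1/8) = 1*(18 + ⅛) = 1*(145/8) = 145/8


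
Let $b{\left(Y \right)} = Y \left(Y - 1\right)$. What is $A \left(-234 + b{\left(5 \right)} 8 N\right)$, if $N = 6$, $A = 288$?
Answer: $209088$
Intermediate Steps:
$b{\left(Y \right)} = Y \left(-1 + Y\right)$
$A \left(-234 + b{\left(5 \right)} 8 N\right) = 288 \left(-234 + 5 \left(-1 + 5\right) 8 \cdot 6\right) = 288 \left(-234 + 5 \cdot 4 \cdot 8 \cdot 6\right) = 288 \left(-234 + 20 \cdot 8 \cdot 6\right) = 288 \left(-234 + 160 \cdot 6\right) = 288 \left(-234 + 960\right) = 288 \cdot 726 = 209088$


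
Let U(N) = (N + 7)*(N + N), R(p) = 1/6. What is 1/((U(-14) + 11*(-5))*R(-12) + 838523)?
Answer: 2/1677093 ≈ 1.1925e-6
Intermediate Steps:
R(p) = 1/6 (R(p) = 1*(1/6) = 1/6)
U(N) = 2*N*(7 + N) (U(N) = (7 + N)*(2*N) = 2*N*(7 + N))
1/((U(-14) + 11*(-5))*R(-12) + 838523) = 1/((2*(-14)*(7 - 14) + 11*(-5))*(1/6) + 838523) = 1/((2*(-14)*(-7) - 55)*(1/6) + 838523) = 1/((196 - 55)*(1/6) + 838523) = 1/(141*(1/6) + 838523) = 1/(47/2 + 838523) = 1/(1677093/2) = 2/1677093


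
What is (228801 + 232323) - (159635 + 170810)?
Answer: 130679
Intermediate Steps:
(228801 + 232323) - (159635 + 170810) = 461124 - 1*330445 = 461124 - 330445 = 130679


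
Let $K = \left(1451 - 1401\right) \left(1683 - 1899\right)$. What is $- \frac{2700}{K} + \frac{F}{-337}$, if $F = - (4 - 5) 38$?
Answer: $\frac{185}{1348} \approx 0.13724$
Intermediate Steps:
$K = -10800$ ($K = 50 \left(-216\right) = -10800$)
$F = 38$ ($F = \left(-1\right) \left(-1\right) 38 = 1 \cdot 38 = 38$)
$- \frac{2700}{K} + \frac{F}{-337} = - \frac{2700}{-10800} + \frac{38}{-337} = \left(-2700\right) \left(- \frac{1}{10800}\right) + 38 \left(- \frac{1}{337}\right) = \frac{1}{4} - \frac{38}{337} = \frac{185}{1348}$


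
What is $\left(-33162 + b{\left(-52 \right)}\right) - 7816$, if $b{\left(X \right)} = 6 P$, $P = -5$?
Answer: $-41008$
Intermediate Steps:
$b{\left(X \right)} = -30$ ($b{\left(X \right)} = 6 \left(-5\right) = -30$)
$\left(-33162 + b{\left(-52 \right)}\right) - 7816 = \left(-33162 - 30\right) - 7816 = -33192 - 7816 = -41008$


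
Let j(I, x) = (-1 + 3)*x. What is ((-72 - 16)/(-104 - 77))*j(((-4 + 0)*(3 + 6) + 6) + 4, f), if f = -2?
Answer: -352/181 ≈ -1.9448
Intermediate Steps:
j(I, x) = 2*x
((-72 - 16)/(-104 - 77))*j(((-4 + 0)*(3 + 6) + 6) + 4, f) = ((-72 - 16)/(-104 - 77))*(2*(-2)) = -88/(-181)*(-4) = -88*(-1/181)*(-4) = (88/181)*(-4) = -352/181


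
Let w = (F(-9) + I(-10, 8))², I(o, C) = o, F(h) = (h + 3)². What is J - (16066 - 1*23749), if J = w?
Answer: 8359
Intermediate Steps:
F(h) = (3 + h)²
w = 676 (w = ((3 - 9)² - 10)² = ((-6)² - 10)² = (36 - 10)² = 26² = 676)
J = 676
J - (16066 - 1*23749) = 676 - (16066 - 1*23749) = 676 - (16066 - 23749) = 676 - 1*(-7683) = 676 + 7683 = 8359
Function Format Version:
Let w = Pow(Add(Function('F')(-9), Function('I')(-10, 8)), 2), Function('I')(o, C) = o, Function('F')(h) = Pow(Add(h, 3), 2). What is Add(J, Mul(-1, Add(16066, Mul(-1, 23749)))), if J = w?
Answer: 8359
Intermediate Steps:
Function('F')(h) = Pow(Add(3, h), 2)
w = 676 (w = Pow(Add(Pow(Add(3, -9), 2), -10), 2) = Pow(Add(Pow(-6, 2), -10), 2) = Pow(Add(36, -10), 2) = Pow(26, 2) = 676)
J = 676
Add(J, Mul(-1, Add(16066, Mul(-1, 23749)))) = Add(676, Mul(-1, Add(16066, Mul(-1, 23749)))) = Add(676, Mul(-1, Add(16066, -23749))) = Add(676, Mul(-1, -7683)) = Add(676, 7683) = 8359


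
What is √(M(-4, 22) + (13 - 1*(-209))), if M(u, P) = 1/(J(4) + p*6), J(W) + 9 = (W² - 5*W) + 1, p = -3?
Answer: √199770/30 ≈ 14.899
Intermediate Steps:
J(W) = -8 + W² - 5*W (J(W) = -9 + ((W² - 5*W) + 1) = -9 + (1 + W² - 5*W) = -8 + W² - 5*W)
M(u, P) = -1/30 (M(u, P) = 1/((-8 + 4² - 5*4) - 3*6) = 1/((-8 + 16 - 20) - 18) = 1/(-12 - 18) = 1/(-30) = -1/30)
√(M(-4, 22) + (13 - 1*(-209))) = √(-1/30 + (13 - 1*(-209))) = √(-1/30 + (13 + 209)) = √(-1/30 + 222) = √(6659/30) = √199770/30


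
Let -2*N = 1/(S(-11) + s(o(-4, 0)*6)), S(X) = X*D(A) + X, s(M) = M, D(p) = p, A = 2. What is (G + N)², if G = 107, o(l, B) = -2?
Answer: 92756161/8100 ≈ 11451.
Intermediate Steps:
S(X) = 3*X (S(X) = X*2 + X = 2*X + X = 3*X)
N = 1/90 (N = -1/(2*(3*(-11) - 2*6)) = -1/(2*(-33 - 12)) = -½/(-45) = -½*(-1/45) = 1/90 ≈ 0.011111)
(G + N)² = (107 + 1/90)² = (9631/90)² = 92756161/8100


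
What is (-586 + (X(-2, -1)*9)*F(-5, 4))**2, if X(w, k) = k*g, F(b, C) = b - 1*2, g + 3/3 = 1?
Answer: 343396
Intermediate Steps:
g = 0 (g = -1 + 1 = 0)
F(b, C) = -2 + b (F(b, C) = b - 2 = -2 + b)
X(w, k) = 0 (X(w, k) = k*0 = 0)
(-586 + (X(-2, -1)*9)*F(-5, 4))**2 = (-586 + (0*9)*(-2 - 5))**2 = (-586 + 0*(-7))**2 = (-586 + 0)**2 = (-586)**2 = 343396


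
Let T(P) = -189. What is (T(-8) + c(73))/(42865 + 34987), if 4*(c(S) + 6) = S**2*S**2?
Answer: 28397461/311408 ≈ 91.191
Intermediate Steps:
c(S) = -6 + S**4/4 (c(S) = -6 + (S**2*S**2)/4 = -6 + S**4/4)
(T(-8) + c(73))/(42865 + 34987) = (-189 + (-6 + (1/4)*73**4))/(42865 + 34987) = (-189 + (-6 + (1/4)*28398241))/77852 = (-189 + (-6 + 28398241/4))*(1/77852) = (-189 + 28398217/4)*(1/77852) = (28397461/4)*(1/77852) = 28397461/311408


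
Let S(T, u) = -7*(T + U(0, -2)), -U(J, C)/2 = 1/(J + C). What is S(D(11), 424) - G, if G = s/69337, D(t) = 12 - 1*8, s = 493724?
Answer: -2920519/69337 ≈ -42.121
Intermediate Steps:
U(J, C) = -2/(C + J) (U(J, C) = -2/(J + C) = -2/(C + J))
D(t) = 4 (D(t) = 12 - 8 = 4)
S(T, u) = -7 - 7*T (S(T, u) = -7*(T - 2/(-2 + 0)) = -7*(T - 2/(-2)) = -7*(T - 2*(-½)) = -7*(T + 1) = -7*(1 + T) = -7 - 7*T)
G = 493724/69337 ≈ 7.1206
S(D(11), 424) - G = (-7 - 7*4) - 1*493724/69337 = (-7 - 28) - 493724/69337 = -35 - 493724/69337 = -2920519/69337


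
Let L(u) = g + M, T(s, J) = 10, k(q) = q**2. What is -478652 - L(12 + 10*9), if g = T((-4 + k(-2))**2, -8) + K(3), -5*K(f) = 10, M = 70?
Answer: -478730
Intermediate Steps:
K(f) = -2 (K(f) = -1/5*10 = -2)
g = 8 (g = 10 - 2 = 8)
L(u) = 78 (L(u) = 8 + 70 = 78)
-478652 - L(12 + 10*9) = -478652 - 1*78 = -478652 - 78 = -478730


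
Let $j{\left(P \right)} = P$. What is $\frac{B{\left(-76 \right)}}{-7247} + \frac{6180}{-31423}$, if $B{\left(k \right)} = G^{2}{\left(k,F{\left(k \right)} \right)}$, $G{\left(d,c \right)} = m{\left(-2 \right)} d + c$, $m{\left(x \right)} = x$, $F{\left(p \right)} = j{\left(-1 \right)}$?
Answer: $- \frac{761262283}{227722481} \approx -3.3429$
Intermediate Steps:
$F{\left(p \right)} = -1$
$G{\left(d,c \right)} = c - 2 d$ ($G{\left(d,c \right)} = - 2 d + c = c - 2 d$)
$B{\left(k \right)} = \left(-1 - 2 k\right)^{2}$
$\frac{B{\left(-76 \right)}}{-7247} + \frac{6180}{-31423} = \frac{\left(1 + 2 \left(-76\right)\right)^{2}}{-7247} + \frac{6180}{-31423} = \left(1 - 152\right)^{2} \left(- \frac{1}{7247}\right) + 6180 \left(- \frac{1}{31423}\right) = \left(-151\right)^{2} \left(- \frac{1}{7247}\right) - \frac{6180}{31423} = 22801 \left(- \frac{1}{7247}\right) - \frac{6180}{31423} = - \frac{22801}{7247} - \frac{6180}{31423} = - \frac{761262283}{227722481}$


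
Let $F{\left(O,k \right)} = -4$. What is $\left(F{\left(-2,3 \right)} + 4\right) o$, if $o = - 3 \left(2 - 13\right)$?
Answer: $0$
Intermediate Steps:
$o = 33$ ($o = \left(-3\right) \left(-11\right) = 33$)
$\left(F{\left(-2,3 \right)} + 4\right) o = \left(-4 + 4\right) 33 = 0 \cdot 33 = 0$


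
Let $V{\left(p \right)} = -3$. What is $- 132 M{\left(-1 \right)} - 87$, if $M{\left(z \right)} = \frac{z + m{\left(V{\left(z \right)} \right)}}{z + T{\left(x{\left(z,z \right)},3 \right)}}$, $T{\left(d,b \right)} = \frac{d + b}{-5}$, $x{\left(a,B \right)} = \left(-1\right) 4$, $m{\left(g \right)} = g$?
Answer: $-747$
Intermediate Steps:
$x{\left(a,B \right)} = -4$
$T{\left(d,b \right)} = - \frac{b}{5} - \frac{d}{5}$ ($T{\left(d,b \right)} = \left(b + d\right) \left(- \frac{1}{5}\right) = - \frac{b}{5} - \frac{d}{5}$)
$M{\left(z \right)} = \frac{-3 + z}{\frac{1}{5} + z}$ ($M{\left(z \right)} = \frac{z - 3}{z - - \frac{1}{5}} = \frac{-3 + z}{z + \left(- \frac{3}{5} + \frac{4}{5}\right)} = \frac{-3 + z}{z + \frac{1}{5}} = \frac{-3 + z}{\frac{1}{5} + z}$)
$- 132 M{\left(-1 \right)} - 87 = - 132 \frac{5 \left(-3 - 1\right)}{1 + 5 \left(-1\right)} - 87 = - 132 \cdot 5 \frac{1}{1 - 5} \left(-4\right) - 87 = - 132 \cdot 5 \frac{1}{-4} \left(-4\right) - 87 = - 132 \cdot 5 \left(- \frac{1}{4}\right) \left(-4\right) - 87 = \left(-132\right) 5 - 87 = -660 - 87 = -747$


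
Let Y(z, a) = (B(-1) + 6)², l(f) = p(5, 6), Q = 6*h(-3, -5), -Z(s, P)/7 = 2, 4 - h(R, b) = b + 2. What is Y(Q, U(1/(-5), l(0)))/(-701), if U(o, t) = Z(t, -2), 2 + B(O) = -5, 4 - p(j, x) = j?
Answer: -1/701 ≈ -0.0014265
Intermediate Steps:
h(R, b) = 2 - b (h(R, b) = 4 - (b + 2) = 4 - (2 + b) = 4 + (-2 - b) = 2 - b)
p(j, x) = 4 - j
Z(s, P) = -14 (Z(s, P) = -7*2 = -14)
Q = 42 (Q = 6*(2 - 1*(-5)) = 6*(2 + 5) = 6*7 = 42)
l(f) = -1 (l(f) = 4 - 1*5 = 4 - 5 = -1)
B(O) = -7 (B(O) = -2 - 5 = -7)
U(o, t) = -14
Y(z, a) = 1 (Y(z, a) = (-7 + 6)² = (-1)² = 1)
Y(Q, U(1/(-5), l(0)))/(-701) = 1/(-701) = 1*(-1/701) = -1/701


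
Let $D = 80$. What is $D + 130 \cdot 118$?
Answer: $15420$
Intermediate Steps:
$D + 130 \cdot 118 = 80 + 130 \cdot 118 = 80 + 15340 = 15420$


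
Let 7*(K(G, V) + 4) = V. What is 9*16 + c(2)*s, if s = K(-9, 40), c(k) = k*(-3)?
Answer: 936/7 ≈ 133.71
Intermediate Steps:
K(G, V) = -4 + V/7
c(k) = -3*k
s = 12/7 (s = -4 + (⅐)*40 = -4 + 40/7 = 12/7 ≈ 1.7143)
9*16 + c(2)*s = 9*16 - 3*2*(12/7) = 144 - 6*12/7 = 144 - 72/7 = 936/7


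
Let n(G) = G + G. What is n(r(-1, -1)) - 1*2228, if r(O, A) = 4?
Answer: -2220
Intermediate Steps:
n(G) = 2*G
n(r(-1, -1)) - 1*2228 = 2*4 - 1*2228 = 8 - 2228 = -2220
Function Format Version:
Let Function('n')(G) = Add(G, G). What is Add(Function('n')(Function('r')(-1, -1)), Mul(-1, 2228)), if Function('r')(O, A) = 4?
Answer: -2220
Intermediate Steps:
Function('n')(G) = Mul(2, G)
Add(Function('n')(Function('r')(-1, -1)), Mul(-1, 2228)) = Add(Mul(2, 4), Mul(-1, 2228)) = Add(8, -2228) = -2220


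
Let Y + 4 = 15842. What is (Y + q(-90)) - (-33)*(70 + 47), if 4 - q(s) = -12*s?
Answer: 18623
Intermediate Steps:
Y = 15838 (Y = -4 + 15842 = 15838)
q(s) = 4 + 12*s (q(s) = 4 - (-12)*s = 4 + 12*s)
(Y + q(-90)) - (-33)*(70 + 47) = (15838 + (4 + 12*(-90))) - (-33)*(70 + 47) = (15838 + (4 - 1080)) - (-33)*117 = (15838 - 1076) - 1*(-3861) = 14762 + 3861 = 18623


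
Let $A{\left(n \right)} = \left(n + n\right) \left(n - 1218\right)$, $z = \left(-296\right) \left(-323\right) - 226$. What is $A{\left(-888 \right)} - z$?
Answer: $3644874$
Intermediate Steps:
$z = 95382$ ($z = 95608 - 226 = 95382$)
$A{\left(n \right)} = 2 n \left(-1218 + n\right)$
$A{\left(-888 \right)} - z = 2 \left(-888\right) \left(-1218 - 888\right) - 95382 = 2 \left(-888\right) \left(-2106\right) - 95382 = 3740256 - 95382 = 3644874$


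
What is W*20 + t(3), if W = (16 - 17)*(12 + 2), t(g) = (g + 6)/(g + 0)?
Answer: -277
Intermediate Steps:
t(g) = (6 + g)/g
W = -14 (W = -1*14 = -14)
W*20 + t(3) = -14*20 + (6 + 3)/3 = -280 + (⅓)*9 = -280 + 3 = -277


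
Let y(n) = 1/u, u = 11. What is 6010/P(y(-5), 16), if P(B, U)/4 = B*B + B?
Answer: 363605/24 ≈ 15150.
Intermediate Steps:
y(n) = 1/11
P(B, U) = 4*B + 4*B² (P(B, U) = 4*(B*B + B) = 4*(B² + B) = 4*(B + B²) = 4*B + 4*B²)
6010/P(y(-5), 16) = 6010/((4*(1/11)*(1 + 1/11))) = 6010/((4*(1/11)*(12/11))) = 6010/(48/121) = 6010*(121/48) = 363605/24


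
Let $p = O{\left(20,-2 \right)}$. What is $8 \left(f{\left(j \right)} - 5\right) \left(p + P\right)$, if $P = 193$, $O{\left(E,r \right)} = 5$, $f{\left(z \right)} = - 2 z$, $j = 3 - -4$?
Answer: $-30096$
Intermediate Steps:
$j = 7$ ($j = 3 + 4 = 7$)
$p = 5$
$8 \left(f{\left(j \right)} - 5\right) \left(p + P\right) = 8 \left(\left(-2\right) 7 - 5\right) \left(5 + 193\right) = 8 \left(-14 - 5\right) 198 = 8 \left(-19\right) 198 = \left(-152\right) 198 = -30096$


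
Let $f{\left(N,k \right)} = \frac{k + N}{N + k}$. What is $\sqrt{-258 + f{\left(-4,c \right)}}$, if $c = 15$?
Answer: $i \sqrt{257} \approx 16.031 i$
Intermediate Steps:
$f{\left(N,k \right)} = 1$ ($f{\left(N,k \right)} = \frac{N + k}{N + k} = 1$)
$\sqrt{-258 + f{\left(-4,c \right)}} = \sqrt{-258 + 1} = \sqrt{-257} = i \sqrt{257}$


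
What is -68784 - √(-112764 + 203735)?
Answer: -68784 - √90971 ≈ -69086.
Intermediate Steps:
-68784 - √(-112764 + 203735) = -68784 - √90971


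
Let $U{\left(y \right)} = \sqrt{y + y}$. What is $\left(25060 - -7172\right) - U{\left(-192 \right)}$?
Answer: $32232 - 8 i \sqrt{6} \approx 32232.0 - 19.596 i$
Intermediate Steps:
$U{\left(y \right)} = \sqrt{2} \sqrt{y}$ ($U{\left(y \right)} = \sqrt{2 y} = \sqrt{2} \sqrt{y}$)
$\left(25060 - -7172\right) - U{\left(-192 \right)} = \left(25060 - -7172\right) - \sqrt{2} \sqrt{-192} = \left(25060 + 7172\right) - \sqrt{2} \cdot 8 i \sqrt{3} = 32232 - 8 i \sqrt{6}$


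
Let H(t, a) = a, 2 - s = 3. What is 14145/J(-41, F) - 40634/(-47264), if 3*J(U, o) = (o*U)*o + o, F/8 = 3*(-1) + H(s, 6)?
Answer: -21812719/23230256 ≈ -0.93898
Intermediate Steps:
s = -1 (s = 2 - 1*3 = 2 - 3 = -1)
F = 24 (F = 8*(3*(-1) + 6) = 8*(-3 + 6) = 8*3 = 24)
J(U, o) = o/3 + U*o²/3 (J(U, o) = ((o*U)*o + o)/3 = ((U*o)*o + o)/3 = (U*o² + o)/3 = (o + U*o²)/3 = o/3 + U*o²/3)
14145/J(-41, F) - 40634/(-47264) = 14145/(((⅓)*24*(1 - 41*24))) - 40634/(-47264) = 14145/(((⅓)*24*(1 - 984))) - 40634*(-1/47264) = 14145/(((⅓)*24*(-983))) + 20317/23632 = 14145/(-7864) + 20317/23632 = 14145*(-1/7864) + 20317/23632 = -14145/7864 + 20317/23632 = -21812719/23230256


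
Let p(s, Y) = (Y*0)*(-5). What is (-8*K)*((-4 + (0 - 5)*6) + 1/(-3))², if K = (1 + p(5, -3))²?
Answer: -84872/9 ≈ -9430.2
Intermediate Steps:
p(s, Y) = 0 (p(s, Y) = 0*(-5) = 0)
K = 1 (K = (1 + 0)² = 1² = 1)
(-8*K)*((-4 + (0 - 5)*6) + 1/(-3))² = (-8*1)*((-4 + (0 - 5)*6) + 1/(-3))² = -8*((-4 - 5*6) - ⅓)² = -8*((-4 - 30) - ⅓)² = -8*(-34 - ⅓)² = -8*(-103/3)² = -8*10609/9 = -84872/9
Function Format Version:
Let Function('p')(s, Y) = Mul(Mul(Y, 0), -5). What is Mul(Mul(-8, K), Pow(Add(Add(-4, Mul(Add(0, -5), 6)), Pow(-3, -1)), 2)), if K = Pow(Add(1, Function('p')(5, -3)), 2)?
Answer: Rational(-84872, 9) ≈ -9430.2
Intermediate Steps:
Function('p')(s, Y) = 0 (Function('p')(s, Y) = Mul(0, -5) = 0)
K = 1 (K = Pow(Add(1, 0), 2) = Pow(1, 2) = 1)
Mul(Mul(-8, K), Pow(Add(Add(-4, Mul(Add(0, -5), 6)), Pow(-3, -1)), 2)) = Mul(Mul(-8, 1), Pow(Add(Add(-4, Mul(Add(0, -5), 6)), Pow(-3, -1)), 2)) = Mul(-8, Pow(Add(Add(-4, Mul(-5, 6)), Rational(-1, 3)), 2)) = Mul(-8, Pow(Add(Add(-4, -30), Rational(-1, 3)), 2)) = Mul(-8, Pow(Add(-34, Rational(-1, 3)), 2)) = Mul(-8, Pow(Rational(-103, 3), 2)) = Mul(-8, Rational(10609, 9)) = Rational(-84872, 9)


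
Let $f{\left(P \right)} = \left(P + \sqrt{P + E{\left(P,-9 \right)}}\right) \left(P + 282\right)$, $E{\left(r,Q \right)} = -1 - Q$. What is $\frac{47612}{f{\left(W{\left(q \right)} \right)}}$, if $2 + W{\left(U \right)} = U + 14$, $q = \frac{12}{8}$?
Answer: $\frac{1714032}{126671} - \frac{190448 \sqrt{86}}{380013} \approx 8.8838$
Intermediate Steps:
$q = \frac{3}{2}$ ($q = 12 \cdot \frac{1}{8} = \frac{3}{2} \approx 1.5$)
$W{\left(U \right)} = 12 + U$ ($W{\left(U \right)} = -2 + \left(U + 14\right) = -2 + \left(14 + U\right) = 12 + U$)
$f{\left(P \right)} = \left(282 + P\right) \left(P + \sqrt{8 + P}\right)$ ($f{\left(P \right)} = \left(P + \sqrt{P - -8}\right) \left(P + 282\right) = \left(P + \sqrt{P + \left(-1 + 9\right)}\right) \left(282 + P\right) = \left(P + \sqrt{P + 8}\right) \left(282 + P\right) = \left(P + \sqrt{8 + P}\right) \left(282 + P\right) = \left(282 + P\right) \left(P + \sqrt{8 + P}\right)$)
$\frac{47612}{f{\left(W{\left(q \right)} \right)}} = \frac{47612}{\left(12 + \frac{3}{2}\right)^{2} + 282 \left(12 + \frac{3}{2}\right) + 282 \sqrt{8 + \left(12 + \frac{3}{2}\right)} + \left(12 + \frac{3}{2}\right) \sqrt{8 + \left(12 + \frac{3}{2}\right)}} = \frac{47612}{\left(\frac{27}{2}\right)^{2} + 282 \cdot \frac{27}{2} + 282 \sqrt{8 + \frac{27}{2}} + \frac{27 \sqrt{8 + \frac{27}{2}}}{2}} = \frac{47612}{\frac{729}{4} + 3807 + 282 \sqrt{\frac{43}{2}} + \frac{27 \sqrt{\frac{43}{2}}}{2}} = \frac{47612}{\frac{729}{4} + 3807 + 282 \frac{\sqrt{86}}{2} + \frac{27 \frac{\sqrt{86}}{2}}{2}} = \frac{47612}{\frac{729}{4} + 3807 + 141 \sqrt{86} + \frac{27 \sqrt{86}}{4}} = \frac{47612}{\frac{15957}{4} + \frac{591 \sqrt{86}}{4}}$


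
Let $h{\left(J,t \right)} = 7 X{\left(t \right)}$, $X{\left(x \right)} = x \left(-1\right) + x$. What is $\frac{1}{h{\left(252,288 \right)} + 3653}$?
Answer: $\frac{1}{3653} \approx 0.00027375$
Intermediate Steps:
$X{\left(x \right)} = 0$ ($X{\left(x \right)} = - x + x = 0$)
$h{\left(J,t \right)} = 0$ ($h{\left(J,t \right)} = 7 \cdot 0 = 0$)
$\frac{1}{h{\left(252,288 \right)} + 3653} = \frac{1}{0 + 3653} = \frac{1}{3653}$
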